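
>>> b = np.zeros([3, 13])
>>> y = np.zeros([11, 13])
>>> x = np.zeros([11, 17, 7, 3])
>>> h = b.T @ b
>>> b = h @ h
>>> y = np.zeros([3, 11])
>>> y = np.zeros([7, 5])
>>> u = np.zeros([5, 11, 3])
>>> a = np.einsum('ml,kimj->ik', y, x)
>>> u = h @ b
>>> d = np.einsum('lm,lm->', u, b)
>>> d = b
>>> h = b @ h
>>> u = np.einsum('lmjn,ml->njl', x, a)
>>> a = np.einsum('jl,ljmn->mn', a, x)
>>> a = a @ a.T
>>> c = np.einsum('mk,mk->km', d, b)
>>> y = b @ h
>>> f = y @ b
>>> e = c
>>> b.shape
(13, 13)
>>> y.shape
(13, 13)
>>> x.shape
(11, 17, 7, 3)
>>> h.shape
(13, 13)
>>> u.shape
(3, 7, 11)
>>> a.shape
(7, 7)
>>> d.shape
(13, 13)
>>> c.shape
(13, 13)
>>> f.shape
(13, 13)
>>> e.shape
(13, 13)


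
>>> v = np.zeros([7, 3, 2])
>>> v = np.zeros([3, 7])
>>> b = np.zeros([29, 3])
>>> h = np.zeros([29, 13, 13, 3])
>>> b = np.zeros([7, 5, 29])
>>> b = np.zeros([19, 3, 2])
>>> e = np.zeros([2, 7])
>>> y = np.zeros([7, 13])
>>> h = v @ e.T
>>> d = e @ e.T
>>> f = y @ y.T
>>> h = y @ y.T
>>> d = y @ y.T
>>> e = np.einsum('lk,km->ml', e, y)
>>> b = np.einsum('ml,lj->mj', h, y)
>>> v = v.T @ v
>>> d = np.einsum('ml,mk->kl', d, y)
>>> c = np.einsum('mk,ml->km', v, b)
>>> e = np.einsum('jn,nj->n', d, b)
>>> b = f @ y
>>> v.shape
(7, 7)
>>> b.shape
(7, 13)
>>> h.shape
(7, 7)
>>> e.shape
(7,)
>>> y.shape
(7, 13)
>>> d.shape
(13, 7)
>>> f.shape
(7, 7)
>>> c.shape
(7, 7)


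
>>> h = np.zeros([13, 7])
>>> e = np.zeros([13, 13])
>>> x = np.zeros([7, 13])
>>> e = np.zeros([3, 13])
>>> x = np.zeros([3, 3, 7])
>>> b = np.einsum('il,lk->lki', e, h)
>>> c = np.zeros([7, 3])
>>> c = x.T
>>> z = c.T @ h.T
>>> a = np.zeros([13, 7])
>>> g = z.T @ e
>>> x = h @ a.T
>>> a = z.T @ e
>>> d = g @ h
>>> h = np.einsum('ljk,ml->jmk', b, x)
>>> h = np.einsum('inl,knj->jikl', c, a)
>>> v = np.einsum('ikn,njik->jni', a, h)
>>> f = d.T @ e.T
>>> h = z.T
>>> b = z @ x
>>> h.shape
(13, 3, 3)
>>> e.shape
(3, 13)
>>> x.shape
(13, 13)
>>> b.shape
(3, 3, 13)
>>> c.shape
(7, 3, 3)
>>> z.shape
(3, 3, 13)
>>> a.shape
(13, 3, 13)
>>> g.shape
(13, 3, 13)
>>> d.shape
(13, 3, 7)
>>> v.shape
(7, 13, 13)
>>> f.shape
(7, 3, 3)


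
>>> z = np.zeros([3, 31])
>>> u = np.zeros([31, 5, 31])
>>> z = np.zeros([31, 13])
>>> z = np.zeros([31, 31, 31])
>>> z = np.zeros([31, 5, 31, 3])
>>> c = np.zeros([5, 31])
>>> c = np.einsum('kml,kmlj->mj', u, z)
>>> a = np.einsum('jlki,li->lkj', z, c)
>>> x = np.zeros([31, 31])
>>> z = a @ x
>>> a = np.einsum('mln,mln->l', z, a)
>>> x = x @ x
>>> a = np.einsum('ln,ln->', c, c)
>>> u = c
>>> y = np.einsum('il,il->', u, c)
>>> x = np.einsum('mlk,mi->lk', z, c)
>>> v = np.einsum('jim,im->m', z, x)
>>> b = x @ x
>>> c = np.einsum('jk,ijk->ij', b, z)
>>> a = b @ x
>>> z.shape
(5, 31, 31)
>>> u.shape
(5, 3)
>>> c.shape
(5, 31)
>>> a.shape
(31, 31)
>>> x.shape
(31, 31)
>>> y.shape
()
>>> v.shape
(31,)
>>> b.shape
(31, 31)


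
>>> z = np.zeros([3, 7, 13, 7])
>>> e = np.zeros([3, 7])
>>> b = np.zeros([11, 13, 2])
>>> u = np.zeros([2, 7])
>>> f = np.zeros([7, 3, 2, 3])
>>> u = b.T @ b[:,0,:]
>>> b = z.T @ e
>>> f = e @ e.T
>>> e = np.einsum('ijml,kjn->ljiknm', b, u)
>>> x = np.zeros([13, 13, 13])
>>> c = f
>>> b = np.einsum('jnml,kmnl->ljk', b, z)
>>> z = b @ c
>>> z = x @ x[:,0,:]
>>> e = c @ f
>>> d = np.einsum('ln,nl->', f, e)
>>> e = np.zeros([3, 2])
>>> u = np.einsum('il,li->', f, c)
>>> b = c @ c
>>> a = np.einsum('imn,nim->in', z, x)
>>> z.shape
(13, 13, 13)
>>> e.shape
(3, 2)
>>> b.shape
(3, 3)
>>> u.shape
()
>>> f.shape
(3, 3)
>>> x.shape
(13, 13, 13)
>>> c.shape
(3, 3)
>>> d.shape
()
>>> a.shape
(13, 13)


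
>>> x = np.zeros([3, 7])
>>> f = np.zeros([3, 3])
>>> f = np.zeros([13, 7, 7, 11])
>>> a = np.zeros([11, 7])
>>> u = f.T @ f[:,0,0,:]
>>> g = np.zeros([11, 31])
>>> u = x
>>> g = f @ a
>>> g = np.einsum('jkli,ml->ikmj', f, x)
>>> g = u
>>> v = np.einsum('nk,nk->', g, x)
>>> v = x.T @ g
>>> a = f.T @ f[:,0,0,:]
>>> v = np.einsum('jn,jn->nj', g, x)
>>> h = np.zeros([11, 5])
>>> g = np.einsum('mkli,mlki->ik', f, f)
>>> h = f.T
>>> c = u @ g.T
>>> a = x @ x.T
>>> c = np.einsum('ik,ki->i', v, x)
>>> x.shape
(3, 7)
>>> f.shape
(13, 7, 7, 11)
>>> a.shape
(3, 3)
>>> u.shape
(3, 7)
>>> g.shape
(11, 7)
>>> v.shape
(7, 3)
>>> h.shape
(11, 7, 7, 13)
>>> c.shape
(7,)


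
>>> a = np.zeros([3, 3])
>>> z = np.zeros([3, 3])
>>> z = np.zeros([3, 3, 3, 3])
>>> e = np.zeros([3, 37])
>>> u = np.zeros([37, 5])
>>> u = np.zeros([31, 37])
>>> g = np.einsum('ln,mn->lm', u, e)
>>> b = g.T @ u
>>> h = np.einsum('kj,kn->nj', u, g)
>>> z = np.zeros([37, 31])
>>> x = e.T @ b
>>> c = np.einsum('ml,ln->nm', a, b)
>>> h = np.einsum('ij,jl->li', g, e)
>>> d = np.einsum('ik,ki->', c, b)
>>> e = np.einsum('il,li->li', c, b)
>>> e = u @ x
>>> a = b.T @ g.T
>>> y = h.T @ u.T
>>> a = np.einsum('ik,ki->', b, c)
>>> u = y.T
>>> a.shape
()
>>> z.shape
(37, 31)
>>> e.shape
(31, 37)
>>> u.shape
(31, 31)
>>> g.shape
(31, 3)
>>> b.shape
(3, 37)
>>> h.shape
(37, 31)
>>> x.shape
(37, 37)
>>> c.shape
(37, 3)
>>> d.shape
()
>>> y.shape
(31, 31)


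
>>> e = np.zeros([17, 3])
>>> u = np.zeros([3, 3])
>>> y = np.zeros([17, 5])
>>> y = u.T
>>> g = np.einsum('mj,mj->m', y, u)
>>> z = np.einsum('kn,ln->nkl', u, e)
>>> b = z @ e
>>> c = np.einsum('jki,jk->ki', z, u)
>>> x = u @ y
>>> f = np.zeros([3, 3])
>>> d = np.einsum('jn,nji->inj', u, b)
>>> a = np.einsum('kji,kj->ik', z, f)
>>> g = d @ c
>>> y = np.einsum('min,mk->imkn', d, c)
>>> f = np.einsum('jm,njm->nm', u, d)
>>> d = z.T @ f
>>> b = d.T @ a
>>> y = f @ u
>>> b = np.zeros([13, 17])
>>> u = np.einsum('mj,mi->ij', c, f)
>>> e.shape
(17, 3)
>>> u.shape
(3, 17)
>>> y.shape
(3, 3)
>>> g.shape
(3, 3, 17)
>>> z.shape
(3, 3, 17)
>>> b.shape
(13, 17)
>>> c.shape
(3, 17)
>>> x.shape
(3, 3)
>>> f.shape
(3, 3)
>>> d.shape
(17, 3, 3)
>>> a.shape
(17, 3)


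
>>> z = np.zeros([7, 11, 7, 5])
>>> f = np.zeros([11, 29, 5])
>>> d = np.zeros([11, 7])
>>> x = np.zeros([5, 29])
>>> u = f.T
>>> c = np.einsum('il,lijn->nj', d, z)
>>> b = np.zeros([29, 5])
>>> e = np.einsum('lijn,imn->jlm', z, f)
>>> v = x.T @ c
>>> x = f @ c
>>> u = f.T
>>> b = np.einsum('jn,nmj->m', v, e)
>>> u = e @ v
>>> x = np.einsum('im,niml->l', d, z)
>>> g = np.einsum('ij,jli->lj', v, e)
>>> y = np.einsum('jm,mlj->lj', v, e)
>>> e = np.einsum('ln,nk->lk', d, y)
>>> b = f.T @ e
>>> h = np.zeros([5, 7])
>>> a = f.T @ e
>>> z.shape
(7, 11, 7, 5)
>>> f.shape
(11, 29, 5)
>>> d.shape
(11, 7)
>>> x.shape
(5,)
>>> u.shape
(7, 7, 7)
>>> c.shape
(5, 7)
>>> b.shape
(5, 29, 29)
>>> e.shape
(11, 29)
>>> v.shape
(29, 7)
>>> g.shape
(7, 7)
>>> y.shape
(7, 29)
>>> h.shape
(5, 7)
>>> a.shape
(5, 29, 29)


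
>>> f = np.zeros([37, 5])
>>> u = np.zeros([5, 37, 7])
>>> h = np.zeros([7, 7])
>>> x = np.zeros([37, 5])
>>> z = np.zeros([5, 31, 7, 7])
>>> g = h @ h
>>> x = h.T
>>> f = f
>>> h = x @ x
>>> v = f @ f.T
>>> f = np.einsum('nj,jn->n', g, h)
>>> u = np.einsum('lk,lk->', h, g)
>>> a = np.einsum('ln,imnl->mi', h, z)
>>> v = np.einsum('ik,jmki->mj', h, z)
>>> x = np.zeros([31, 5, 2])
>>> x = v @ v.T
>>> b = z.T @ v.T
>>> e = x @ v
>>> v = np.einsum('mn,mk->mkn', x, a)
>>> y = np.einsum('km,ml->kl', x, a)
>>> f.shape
(7,)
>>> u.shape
()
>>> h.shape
(7, 7)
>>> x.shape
(31, 31)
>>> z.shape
(5, 31, 7, 7)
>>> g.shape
(7, 7)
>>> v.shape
(31, 5, 31)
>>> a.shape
(31, 5)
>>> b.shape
(7, 7, 31, 31)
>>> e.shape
(31, 5)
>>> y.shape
(31, 5)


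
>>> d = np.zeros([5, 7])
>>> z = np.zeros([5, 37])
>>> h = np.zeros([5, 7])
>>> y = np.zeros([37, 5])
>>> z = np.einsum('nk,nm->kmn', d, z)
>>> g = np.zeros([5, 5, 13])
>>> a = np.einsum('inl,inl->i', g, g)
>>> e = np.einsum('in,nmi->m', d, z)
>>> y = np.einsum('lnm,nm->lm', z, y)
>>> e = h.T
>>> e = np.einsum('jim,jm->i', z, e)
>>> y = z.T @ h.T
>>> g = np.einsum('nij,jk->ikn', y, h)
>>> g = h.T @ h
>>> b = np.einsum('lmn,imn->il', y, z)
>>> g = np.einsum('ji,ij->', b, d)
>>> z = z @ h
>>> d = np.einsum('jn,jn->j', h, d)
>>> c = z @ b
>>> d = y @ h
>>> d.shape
(5, 37, 7)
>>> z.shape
(7, 37, 7)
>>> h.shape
(5, 7)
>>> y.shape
(5, 37, 5)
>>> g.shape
()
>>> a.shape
(5,)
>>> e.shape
(37,)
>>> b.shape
(7, 5)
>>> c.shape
(7, 37, 5)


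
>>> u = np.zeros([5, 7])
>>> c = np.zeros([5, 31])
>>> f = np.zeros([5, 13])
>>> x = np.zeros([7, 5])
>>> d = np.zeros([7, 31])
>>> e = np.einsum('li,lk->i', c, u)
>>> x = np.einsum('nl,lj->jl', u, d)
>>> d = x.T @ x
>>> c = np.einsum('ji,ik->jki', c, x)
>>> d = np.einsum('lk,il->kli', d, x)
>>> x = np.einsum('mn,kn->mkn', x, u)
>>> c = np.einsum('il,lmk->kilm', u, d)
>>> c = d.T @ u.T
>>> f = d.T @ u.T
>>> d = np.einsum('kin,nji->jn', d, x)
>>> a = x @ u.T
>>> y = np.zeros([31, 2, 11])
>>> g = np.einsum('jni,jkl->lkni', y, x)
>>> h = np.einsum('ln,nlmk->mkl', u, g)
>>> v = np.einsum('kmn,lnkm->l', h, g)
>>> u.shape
(5, 7)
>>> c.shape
(31, 7, 5)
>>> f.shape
(31, 7, 5)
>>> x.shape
(31, 5, 7)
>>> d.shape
(5, 31)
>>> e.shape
(31,)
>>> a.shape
(31, 5, 5)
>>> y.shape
(31, 2, 11)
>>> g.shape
(7, 5, 2, 11)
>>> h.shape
(2, 11, 5)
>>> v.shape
(7,)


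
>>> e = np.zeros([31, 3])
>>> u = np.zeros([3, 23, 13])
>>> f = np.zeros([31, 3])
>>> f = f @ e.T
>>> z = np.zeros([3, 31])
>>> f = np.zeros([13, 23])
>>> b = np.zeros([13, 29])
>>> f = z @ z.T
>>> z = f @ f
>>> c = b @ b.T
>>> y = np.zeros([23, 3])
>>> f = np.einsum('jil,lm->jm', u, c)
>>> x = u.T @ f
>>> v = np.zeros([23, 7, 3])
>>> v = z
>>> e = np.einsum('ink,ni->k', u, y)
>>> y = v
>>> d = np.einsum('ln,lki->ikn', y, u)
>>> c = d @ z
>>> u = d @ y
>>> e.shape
(13,)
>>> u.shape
(13, 23, 3)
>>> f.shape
(3, 13)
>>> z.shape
(3, 3)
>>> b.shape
(13, 29)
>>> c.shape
(13, 23, 3)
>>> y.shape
(3, 3)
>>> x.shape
(13, 23, 13)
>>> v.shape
(3, 3)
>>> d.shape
(13, 23, 3)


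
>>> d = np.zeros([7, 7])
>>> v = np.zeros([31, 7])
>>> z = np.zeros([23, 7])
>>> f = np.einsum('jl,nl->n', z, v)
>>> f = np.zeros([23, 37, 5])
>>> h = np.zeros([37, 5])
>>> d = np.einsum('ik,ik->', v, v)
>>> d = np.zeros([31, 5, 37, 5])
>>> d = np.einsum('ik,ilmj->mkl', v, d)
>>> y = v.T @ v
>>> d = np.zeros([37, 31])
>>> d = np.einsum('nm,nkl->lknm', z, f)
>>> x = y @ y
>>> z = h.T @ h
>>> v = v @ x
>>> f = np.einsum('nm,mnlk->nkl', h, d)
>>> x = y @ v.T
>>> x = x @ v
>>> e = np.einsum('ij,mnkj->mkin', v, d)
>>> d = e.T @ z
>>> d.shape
(37, 31, 23, 5)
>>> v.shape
(31, 7)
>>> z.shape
(5, 5)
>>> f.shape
(37, 7, 23)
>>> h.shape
(37, 5)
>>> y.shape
(7, 7)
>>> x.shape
(7, 7)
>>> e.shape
(5, 23, 31, 37)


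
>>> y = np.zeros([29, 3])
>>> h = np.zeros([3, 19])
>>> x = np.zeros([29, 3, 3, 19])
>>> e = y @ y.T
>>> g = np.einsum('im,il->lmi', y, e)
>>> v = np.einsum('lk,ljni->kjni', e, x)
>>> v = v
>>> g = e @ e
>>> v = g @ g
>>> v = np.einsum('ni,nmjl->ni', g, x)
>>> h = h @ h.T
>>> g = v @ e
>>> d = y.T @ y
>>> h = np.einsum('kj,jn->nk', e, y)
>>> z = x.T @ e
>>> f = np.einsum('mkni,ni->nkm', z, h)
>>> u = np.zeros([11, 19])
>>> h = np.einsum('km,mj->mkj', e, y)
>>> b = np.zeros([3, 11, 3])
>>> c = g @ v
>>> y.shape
(29, 3)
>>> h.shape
(29, 29, 3)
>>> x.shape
(29, 3, 3, 19)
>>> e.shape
(29, 29)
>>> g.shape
(29, 29)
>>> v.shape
(29, 29)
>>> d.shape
(3, 3)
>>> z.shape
(19, 3, 3, 29)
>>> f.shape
(3, 3, 19)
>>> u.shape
(11, 19)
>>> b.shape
(3, 11, 3)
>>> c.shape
(29, 29)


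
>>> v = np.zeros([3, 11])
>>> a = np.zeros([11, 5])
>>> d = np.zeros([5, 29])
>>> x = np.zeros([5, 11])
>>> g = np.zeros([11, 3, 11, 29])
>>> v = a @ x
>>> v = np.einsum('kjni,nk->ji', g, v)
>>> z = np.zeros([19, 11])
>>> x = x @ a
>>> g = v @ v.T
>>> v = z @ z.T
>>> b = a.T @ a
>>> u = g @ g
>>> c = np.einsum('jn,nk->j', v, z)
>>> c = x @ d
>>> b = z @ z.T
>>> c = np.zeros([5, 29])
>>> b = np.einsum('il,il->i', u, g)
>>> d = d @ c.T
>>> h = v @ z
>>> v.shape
(19, 19)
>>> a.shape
(11, 5)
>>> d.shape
(5, 5)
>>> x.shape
(5, 5)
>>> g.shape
(3, 3)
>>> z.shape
(19, 11)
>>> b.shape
(3,)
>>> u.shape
(3, 3)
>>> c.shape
(5, 29)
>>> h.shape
(19, 11)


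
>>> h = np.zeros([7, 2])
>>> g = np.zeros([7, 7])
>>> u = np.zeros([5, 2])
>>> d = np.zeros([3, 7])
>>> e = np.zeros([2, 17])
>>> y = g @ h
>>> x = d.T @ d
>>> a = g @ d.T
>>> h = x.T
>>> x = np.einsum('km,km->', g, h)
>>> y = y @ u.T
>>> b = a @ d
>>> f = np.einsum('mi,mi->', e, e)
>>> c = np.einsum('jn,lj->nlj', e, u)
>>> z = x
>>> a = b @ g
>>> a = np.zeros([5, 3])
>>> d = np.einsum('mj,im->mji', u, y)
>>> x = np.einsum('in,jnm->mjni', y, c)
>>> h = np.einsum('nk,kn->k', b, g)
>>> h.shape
(7,)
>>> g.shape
(7, 7)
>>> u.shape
(5, 2)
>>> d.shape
(5, 2, 7)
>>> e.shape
(2, 17)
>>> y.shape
(7, 5)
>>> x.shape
(2, 17, 5, 7)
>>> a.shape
(5, 3)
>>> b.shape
(7, 7)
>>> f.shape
()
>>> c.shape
(17, 5, 2)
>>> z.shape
()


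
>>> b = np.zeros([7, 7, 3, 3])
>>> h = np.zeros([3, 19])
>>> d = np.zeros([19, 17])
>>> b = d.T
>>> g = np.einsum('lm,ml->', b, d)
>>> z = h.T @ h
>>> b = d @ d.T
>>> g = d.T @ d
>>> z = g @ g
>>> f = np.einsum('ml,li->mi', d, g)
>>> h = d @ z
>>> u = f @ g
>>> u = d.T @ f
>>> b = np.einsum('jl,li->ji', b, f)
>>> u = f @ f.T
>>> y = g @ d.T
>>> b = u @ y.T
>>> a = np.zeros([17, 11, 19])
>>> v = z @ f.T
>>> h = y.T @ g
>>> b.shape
(19, 17)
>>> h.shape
(19, 17)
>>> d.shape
(19, 17)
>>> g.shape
(17, 17)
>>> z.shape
(17, 17)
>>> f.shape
(19, 17)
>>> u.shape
(19, 19)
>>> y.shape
(17, 19)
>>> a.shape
(17, 11, 19)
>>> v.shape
(17, 19)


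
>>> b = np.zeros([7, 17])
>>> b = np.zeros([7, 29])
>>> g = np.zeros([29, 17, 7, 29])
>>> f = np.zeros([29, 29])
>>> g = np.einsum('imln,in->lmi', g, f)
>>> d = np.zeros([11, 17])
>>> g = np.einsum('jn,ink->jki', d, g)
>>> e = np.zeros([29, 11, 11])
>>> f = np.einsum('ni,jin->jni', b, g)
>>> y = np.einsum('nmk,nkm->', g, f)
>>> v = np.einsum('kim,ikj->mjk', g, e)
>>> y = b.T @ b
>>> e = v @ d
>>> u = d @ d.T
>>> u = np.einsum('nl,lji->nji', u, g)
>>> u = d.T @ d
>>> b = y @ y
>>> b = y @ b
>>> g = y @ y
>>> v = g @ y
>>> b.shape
(29, 29)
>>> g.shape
(29, 29)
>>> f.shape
(11, 7, 29)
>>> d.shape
(11, 17)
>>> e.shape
(7, 11, 17)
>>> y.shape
(29, 29)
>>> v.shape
(29, 29)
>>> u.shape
(17, 17)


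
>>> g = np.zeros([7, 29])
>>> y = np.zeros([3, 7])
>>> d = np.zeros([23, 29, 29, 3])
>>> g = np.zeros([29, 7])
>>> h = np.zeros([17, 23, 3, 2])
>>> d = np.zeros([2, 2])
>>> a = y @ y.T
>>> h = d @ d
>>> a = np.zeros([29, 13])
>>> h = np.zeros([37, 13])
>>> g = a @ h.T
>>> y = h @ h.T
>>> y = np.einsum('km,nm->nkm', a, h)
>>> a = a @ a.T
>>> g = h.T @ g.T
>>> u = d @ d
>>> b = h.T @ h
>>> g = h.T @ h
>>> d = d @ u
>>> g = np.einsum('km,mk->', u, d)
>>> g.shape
()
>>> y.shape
(37, 29, 13)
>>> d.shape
(2, 2)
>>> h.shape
(37, 13)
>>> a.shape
(29, 29)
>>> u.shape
(2, 2)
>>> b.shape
(13, 13)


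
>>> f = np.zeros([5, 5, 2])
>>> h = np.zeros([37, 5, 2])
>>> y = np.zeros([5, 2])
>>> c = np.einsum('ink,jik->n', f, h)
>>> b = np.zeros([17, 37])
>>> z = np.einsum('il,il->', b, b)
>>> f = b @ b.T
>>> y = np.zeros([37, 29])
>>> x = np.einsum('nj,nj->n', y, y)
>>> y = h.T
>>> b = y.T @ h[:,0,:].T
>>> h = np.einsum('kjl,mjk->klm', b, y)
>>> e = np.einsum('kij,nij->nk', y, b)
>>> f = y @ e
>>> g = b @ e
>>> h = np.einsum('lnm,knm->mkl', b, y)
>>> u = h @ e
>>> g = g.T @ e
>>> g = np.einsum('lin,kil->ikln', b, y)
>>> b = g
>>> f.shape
(2, 5, 2)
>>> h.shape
(37, 2, 37)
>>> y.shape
(2, 5, 37)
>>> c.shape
(5,)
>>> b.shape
(5, 2, 37, 37)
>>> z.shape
()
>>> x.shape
(37,)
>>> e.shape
(37, 2)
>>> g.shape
(5, 2, 37, 37)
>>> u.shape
(37, 2, 2)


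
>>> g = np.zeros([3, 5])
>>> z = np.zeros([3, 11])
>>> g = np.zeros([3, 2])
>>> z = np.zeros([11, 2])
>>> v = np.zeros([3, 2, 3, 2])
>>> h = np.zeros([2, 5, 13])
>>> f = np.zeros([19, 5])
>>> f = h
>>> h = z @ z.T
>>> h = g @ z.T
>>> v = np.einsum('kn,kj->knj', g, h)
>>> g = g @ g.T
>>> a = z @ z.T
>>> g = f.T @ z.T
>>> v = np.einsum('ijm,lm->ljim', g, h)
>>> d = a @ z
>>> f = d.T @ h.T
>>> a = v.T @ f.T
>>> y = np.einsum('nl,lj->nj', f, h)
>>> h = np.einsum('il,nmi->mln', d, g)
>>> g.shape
(13, 5, 11)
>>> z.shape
(11, 2)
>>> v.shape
(3, 5, 13, 11)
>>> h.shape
(5, 2, 13)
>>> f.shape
(2, 3)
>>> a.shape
(11, 13, 5, 2)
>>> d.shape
(11, 2)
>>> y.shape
(2, 11)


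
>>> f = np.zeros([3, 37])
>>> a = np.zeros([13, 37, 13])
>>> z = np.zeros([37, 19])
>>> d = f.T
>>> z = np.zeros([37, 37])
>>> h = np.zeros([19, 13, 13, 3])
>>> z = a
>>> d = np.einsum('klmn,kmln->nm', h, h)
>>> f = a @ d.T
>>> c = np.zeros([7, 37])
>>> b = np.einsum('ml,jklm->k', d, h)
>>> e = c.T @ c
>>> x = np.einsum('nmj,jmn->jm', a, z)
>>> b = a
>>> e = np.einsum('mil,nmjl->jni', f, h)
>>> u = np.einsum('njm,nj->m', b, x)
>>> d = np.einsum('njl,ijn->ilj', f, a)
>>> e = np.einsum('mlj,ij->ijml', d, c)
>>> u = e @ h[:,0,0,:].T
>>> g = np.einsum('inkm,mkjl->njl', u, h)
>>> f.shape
(13, 37, 3)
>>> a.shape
(13, 37, 13)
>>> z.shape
(13, 37, 13)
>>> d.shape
(13, 3, 37)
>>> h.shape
(19, 13, 13, 3)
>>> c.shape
(7, 37)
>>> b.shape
(13, 37, 13)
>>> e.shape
(7, 37, 13, 3)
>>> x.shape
(13, 37)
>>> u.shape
(7, 37, 13, 19)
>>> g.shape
(37, 13, 3)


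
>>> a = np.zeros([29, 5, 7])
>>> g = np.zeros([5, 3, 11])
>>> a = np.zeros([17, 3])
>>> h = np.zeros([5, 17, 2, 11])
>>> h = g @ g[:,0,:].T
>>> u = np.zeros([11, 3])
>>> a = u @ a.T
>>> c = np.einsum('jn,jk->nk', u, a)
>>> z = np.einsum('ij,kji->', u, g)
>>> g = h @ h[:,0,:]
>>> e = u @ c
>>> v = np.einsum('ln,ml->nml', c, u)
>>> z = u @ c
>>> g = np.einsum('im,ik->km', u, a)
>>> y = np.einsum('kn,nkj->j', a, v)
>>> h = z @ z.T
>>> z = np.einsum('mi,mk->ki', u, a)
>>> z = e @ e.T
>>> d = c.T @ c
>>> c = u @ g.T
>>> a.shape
(11, 17)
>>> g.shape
(17, 3)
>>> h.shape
(11, 11)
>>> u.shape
(11, 3)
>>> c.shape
(11, 17)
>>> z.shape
(11, 11)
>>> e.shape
(11, 17)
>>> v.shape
(17, 11, 3)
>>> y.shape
(3,)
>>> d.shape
(17, 17)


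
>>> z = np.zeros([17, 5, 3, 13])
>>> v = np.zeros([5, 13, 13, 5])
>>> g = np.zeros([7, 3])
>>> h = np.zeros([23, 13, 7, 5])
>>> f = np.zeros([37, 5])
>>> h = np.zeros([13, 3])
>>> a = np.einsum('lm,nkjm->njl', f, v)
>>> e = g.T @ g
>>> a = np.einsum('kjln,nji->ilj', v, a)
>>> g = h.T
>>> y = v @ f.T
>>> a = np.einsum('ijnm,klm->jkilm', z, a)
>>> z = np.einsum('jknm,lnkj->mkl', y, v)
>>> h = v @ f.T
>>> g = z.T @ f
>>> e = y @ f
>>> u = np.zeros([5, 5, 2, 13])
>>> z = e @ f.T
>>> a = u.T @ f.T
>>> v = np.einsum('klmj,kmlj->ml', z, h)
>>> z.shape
(5, 13, 13, 37)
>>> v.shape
(13, 13)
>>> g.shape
(5, 13, 5)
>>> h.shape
(5, 13, 13, 37)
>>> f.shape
(37, 5)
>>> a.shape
(13, 2, 5, 37)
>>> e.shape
(5, 13, 13, 5)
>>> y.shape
(5, 13, 13, 37)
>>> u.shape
(5, 5, 2, 13)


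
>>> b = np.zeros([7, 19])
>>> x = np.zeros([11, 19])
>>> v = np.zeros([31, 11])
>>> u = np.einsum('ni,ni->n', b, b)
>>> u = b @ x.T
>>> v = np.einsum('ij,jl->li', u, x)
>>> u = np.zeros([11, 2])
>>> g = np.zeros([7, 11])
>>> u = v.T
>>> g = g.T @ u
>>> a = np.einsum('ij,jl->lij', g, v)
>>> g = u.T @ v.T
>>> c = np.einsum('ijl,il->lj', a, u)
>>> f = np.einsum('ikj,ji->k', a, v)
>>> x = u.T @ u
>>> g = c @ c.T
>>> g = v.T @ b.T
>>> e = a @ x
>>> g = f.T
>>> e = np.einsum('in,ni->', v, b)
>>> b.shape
(7, 19)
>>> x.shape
(19, 19)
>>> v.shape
(19, 7)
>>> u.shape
(7, 19)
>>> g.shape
(11,)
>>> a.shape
(7, 11, 19)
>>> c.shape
(19, 11)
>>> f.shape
(11,)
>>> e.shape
()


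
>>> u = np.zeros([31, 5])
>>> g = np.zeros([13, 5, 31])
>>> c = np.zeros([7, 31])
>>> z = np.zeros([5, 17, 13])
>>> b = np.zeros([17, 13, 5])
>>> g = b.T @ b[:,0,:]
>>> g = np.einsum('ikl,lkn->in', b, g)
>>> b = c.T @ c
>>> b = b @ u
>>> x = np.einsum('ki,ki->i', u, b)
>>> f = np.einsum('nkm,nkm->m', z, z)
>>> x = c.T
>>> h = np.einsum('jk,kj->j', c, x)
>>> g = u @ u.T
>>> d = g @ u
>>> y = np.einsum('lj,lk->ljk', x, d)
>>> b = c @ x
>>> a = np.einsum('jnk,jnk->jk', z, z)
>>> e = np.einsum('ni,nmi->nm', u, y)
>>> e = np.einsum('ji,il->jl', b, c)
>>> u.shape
(31, 5)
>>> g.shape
(31, 31)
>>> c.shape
(7, 31)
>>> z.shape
(5, 17, 13)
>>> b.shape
(7, 7)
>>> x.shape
(31, 7)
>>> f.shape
(13,)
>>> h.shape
(7,)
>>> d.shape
(31, 5)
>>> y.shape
(31, 7, 5)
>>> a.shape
(5, 13)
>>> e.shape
(7, 31)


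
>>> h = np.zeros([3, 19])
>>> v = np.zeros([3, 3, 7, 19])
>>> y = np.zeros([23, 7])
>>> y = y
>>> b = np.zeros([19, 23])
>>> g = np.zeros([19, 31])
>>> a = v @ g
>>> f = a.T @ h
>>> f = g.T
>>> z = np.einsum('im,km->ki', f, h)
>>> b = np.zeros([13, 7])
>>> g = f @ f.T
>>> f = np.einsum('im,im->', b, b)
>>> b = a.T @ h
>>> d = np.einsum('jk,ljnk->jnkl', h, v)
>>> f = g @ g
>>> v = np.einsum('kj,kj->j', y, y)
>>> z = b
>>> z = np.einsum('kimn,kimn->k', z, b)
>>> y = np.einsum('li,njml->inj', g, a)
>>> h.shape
(3, 19)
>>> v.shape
(7,)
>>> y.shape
(31, 3, 3)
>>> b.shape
(31, 7, 3, 19)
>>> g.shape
(31, 31)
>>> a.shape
(3, 3, 7, 31)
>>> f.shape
(31, 31)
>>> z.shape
(31,)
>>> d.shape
(3, 7, 19, 3)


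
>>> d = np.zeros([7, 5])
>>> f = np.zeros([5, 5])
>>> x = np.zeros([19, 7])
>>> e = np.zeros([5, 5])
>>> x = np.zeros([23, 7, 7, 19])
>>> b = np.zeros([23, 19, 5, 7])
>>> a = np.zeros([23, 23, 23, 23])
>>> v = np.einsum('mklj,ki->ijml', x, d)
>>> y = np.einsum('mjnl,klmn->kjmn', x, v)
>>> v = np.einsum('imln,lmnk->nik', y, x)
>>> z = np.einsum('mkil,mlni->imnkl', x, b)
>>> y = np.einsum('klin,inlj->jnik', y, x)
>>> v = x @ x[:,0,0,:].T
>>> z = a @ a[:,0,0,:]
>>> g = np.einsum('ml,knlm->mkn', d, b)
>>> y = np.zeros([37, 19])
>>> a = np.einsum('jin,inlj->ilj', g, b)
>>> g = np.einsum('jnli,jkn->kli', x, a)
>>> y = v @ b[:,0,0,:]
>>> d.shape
(7, 5)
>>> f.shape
(5, 5)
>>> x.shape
(23, 7, 7, 19)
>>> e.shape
(5, 5)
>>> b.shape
(23, 19, 5, 7)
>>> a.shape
(23, 5, 7)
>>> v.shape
(23, 7, 7, 23)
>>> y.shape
(23, 7, 7, 7)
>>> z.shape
(23, 23, 23, 23)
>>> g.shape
(5, 7, 19)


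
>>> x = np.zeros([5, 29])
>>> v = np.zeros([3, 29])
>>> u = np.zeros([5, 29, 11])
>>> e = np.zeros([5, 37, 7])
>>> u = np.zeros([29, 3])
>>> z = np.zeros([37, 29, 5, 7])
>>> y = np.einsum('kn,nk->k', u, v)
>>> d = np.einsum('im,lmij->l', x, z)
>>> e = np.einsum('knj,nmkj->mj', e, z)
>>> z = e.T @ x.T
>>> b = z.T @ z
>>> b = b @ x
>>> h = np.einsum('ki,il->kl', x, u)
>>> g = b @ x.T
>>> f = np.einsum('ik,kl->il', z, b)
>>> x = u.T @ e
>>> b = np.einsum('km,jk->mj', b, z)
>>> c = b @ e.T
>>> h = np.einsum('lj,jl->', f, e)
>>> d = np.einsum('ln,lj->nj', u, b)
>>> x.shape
(3, 7)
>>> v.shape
(3, 29)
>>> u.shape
(29, 3)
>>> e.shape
(29, 7)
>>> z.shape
(7, 5)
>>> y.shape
(29,)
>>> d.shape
(3, 7)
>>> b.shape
(29, 7)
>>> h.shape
()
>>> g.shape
(5, 5)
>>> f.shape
(7, 29)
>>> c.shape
(29, 29)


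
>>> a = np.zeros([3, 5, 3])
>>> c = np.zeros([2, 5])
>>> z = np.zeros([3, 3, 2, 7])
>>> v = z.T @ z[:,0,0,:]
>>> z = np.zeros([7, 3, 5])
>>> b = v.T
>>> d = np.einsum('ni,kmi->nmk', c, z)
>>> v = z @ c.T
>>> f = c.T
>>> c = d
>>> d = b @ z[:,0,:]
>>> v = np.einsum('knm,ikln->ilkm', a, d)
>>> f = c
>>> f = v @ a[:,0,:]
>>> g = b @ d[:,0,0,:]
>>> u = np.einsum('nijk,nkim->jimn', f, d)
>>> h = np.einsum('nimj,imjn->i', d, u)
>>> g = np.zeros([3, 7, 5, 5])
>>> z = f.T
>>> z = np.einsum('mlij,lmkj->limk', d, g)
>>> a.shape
(3, 5, 3)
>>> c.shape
(2, 3, 7)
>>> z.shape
(3, 2, 7, 5)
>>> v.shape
(7, 2, 3, 3)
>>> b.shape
(7, 3, 2, 7)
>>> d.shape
(7, 3, 2, 5)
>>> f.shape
(7, 2, 3, 3)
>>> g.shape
(3, 7, 5, 5)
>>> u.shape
(3, 2, 5, 7)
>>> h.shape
(3,)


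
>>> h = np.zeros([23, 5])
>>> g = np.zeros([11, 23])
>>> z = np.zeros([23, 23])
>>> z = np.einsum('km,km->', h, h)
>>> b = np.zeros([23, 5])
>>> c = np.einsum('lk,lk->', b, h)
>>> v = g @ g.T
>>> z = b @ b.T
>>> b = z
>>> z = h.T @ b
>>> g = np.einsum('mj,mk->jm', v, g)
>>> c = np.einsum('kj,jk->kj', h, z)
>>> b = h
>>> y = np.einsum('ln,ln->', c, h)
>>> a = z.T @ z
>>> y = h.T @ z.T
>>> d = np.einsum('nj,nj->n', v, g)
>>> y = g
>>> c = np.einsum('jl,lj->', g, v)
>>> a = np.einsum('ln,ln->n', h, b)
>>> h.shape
(23, 5)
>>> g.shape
(11, 11)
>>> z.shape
(5, 23)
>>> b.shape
(23, 5)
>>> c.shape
()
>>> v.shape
(11, 11)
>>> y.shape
(11, 11)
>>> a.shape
(5,)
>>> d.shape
(11,)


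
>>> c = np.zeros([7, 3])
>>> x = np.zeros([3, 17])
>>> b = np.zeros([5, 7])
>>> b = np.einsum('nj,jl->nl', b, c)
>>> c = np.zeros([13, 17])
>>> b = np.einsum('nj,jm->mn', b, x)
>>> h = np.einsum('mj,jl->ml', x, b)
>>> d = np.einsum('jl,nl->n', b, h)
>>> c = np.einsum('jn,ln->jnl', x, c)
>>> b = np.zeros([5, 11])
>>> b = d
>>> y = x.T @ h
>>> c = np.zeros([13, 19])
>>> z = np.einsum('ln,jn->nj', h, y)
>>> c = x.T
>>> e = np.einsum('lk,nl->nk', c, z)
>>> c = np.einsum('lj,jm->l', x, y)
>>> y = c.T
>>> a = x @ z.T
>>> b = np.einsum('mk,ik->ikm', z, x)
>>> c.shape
(3,)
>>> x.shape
(3, 17)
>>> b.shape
(3, 17, 5)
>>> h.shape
(3, 5)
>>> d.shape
(3,)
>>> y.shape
(3,)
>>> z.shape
(5, 17)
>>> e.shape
(5, 3)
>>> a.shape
(3, 5)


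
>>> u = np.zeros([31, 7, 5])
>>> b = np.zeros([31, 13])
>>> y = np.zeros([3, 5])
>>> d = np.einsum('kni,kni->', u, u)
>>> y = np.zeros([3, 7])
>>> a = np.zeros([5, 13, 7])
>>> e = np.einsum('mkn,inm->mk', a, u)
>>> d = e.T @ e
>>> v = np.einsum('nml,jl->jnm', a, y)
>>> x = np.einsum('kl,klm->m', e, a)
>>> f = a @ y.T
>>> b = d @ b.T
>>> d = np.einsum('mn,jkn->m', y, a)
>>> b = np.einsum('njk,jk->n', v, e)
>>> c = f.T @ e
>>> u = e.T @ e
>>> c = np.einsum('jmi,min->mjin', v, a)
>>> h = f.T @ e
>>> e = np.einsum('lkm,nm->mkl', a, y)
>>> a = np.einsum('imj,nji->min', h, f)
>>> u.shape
(13, 13)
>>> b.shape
(3,)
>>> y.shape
(3, 7)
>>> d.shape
(3,)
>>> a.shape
(13, 3, 5)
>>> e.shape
(7, 13, 5)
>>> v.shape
(3, 5, 13)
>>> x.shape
(7,)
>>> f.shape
(5, 13, 3)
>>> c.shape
(5, 3, 13, 7)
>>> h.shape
(3, 13, 13)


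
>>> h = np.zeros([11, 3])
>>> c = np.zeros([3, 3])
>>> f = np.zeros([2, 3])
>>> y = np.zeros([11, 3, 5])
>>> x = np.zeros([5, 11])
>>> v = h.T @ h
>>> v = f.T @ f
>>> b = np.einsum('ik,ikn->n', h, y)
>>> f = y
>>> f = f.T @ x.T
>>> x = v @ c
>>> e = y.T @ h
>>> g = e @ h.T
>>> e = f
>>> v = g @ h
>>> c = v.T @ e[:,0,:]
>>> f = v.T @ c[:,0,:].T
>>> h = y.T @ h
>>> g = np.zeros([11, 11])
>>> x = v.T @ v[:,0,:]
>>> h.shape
(5, 3, 3)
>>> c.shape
(3, 3, 5)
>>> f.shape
(3, 3, 3)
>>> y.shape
(11, 3, 5)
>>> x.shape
(3, 3, 3)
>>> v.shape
(5, 3, 3)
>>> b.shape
(5,)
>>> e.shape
(5, 3, 5)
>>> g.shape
(11, 11)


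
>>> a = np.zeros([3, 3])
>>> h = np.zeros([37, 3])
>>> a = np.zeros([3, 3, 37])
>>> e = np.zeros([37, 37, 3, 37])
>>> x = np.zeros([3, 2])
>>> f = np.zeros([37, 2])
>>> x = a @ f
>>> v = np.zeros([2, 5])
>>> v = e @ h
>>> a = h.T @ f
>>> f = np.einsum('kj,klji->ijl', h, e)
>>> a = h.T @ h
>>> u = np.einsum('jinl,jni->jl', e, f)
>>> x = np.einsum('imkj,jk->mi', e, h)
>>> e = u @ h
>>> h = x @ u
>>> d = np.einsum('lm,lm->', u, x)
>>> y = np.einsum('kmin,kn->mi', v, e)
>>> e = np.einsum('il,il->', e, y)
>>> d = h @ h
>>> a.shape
(3, 3)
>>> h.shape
(37, 37)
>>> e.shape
()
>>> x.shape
(37, 37)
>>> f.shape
(37, 3, 37)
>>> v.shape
(37, 37, 3, 3)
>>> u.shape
(37, 37)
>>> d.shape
(37, 37)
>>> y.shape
(37, 3)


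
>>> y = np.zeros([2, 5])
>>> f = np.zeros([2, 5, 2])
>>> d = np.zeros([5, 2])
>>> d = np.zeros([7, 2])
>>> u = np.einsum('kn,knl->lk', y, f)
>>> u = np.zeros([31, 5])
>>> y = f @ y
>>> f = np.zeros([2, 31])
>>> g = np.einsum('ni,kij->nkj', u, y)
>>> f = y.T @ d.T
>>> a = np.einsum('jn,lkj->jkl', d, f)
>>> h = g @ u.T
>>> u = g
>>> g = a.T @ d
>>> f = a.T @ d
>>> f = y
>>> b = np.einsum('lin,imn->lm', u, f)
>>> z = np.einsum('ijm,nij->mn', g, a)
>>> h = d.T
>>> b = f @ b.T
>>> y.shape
(2, 5, 5)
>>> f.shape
(2, 5, 5)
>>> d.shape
(7, 2)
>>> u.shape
(31, 2, 5)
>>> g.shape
(5, 5, 2)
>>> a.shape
(7, 5, 5)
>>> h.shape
(2, 7)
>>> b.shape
(2, 5, 31)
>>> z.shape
(2, 7)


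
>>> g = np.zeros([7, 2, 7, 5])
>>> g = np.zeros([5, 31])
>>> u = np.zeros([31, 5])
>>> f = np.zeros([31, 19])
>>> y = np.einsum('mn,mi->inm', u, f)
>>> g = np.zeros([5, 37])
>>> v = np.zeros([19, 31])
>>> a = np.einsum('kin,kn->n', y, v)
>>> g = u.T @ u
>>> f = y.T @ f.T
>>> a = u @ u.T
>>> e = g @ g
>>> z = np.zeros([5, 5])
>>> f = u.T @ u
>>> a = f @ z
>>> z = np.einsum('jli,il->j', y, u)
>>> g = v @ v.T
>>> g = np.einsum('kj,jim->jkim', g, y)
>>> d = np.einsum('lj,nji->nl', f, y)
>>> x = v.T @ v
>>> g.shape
(19, 19, 5, 31)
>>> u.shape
(31, 5)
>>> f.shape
(5, 5)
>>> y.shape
(19, 5, 31)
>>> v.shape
(19, 31)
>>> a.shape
(5, 5)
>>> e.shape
(5, 5)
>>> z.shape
(19,)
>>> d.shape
(19, 5)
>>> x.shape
(31, 31)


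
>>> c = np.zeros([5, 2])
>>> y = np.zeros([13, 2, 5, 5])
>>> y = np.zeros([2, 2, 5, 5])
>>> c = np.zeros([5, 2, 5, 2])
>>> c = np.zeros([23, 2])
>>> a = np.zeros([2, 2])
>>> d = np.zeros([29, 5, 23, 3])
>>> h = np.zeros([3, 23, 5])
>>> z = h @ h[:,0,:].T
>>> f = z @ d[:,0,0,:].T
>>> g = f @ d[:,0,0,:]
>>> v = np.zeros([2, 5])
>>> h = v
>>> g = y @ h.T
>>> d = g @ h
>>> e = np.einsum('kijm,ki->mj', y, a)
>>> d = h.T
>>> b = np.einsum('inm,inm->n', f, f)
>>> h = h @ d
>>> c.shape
(23, 2)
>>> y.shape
(2, 2, 5, 5)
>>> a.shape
(2, 2)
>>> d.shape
(5, 2)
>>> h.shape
(2, 2)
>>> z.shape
(3, 23, 3)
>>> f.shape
(3, 23, 29)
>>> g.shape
(2, 2, 5, 2)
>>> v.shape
(2, 5)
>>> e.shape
(5, 5)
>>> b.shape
(23,)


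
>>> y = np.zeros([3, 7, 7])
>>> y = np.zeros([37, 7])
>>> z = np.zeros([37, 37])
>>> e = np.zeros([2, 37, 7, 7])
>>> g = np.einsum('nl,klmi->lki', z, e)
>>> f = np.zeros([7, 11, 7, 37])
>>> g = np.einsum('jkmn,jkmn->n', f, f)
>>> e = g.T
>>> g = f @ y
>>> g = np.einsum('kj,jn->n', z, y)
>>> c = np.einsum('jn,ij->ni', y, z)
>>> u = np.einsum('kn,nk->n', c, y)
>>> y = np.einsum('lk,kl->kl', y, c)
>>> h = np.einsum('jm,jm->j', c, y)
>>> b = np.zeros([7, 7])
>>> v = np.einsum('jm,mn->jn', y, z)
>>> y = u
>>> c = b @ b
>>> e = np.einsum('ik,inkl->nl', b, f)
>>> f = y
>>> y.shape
(37,)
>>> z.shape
(37, 37)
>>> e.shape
(11, 37)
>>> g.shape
(7,)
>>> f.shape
(37,)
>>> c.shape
(7, 7)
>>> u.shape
(37,)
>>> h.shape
(7,)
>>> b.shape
(7, 7)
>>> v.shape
(7, 37)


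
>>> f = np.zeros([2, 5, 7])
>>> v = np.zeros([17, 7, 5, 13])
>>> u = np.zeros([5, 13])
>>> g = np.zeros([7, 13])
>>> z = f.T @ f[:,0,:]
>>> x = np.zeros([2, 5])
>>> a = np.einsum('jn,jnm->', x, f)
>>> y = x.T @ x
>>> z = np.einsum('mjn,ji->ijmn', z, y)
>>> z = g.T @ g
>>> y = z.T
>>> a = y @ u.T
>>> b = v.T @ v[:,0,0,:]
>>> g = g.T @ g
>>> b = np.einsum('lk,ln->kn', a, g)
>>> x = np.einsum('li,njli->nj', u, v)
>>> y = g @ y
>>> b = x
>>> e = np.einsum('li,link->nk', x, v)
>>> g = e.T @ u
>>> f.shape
(2, 5, 7)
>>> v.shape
(17, 7, 5, 13)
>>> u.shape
(5, 13)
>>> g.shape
(13, 13)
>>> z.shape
(13, 13)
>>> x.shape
(17, 7)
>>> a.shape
(13, 5)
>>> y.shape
(13, 13)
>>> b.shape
(17, 7)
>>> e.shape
(5, 13)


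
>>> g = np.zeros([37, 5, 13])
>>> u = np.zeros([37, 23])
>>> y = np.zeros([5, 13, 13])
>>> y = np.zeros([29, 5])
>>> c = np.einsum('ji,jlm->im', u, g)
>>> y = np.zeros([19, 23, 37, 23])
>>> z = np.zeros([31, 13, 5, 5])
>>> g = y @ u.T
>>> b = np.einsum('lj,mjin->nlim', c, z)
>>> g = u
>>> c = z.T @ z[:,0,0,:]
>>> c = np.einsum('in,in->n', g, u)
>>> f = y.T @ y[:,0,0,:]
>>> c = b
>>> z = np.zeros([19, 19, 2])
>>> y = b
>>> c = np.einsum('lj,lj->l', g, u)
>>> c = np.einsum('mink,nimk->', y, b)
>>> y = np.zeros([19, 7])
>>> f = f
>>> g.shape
(37, 23)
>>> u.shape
(37, 23)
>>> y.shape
(19, 7)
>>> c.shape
()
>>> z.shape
(19, 19, 2)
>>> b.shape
(5, 23, 5, 31)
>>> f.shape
(23, 37, 23, 23)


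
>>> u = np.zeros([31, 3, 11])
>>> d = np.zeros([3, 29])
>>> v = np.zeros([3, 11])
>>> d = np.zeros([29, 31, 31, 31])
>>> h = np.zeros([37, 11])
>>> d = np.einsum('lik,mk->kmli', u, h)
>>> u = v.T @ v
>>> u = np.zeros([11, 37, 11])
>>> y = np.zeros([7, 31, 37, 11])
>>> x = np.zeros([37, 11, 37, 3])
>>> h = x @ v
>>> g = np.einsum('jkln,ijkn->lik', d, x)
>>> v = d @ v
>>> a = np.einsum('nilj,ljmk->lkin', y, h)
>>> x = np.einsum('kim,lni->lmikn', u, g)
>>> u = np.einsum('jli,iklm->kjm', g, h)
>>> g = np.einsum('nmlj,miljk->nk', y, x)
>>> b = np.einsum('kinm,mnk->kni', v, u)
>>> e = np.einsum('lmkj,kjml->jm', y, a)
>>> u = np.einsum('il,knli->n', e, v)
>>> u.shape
(37,)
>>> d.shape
(11, 37, 31, 3)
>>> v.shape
(11, 37, 31, 11)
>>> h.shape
(37, 11, 37, 11)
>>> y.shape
(7, 31, 37, 11)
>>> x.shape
(31, 11, 37, 11, 37)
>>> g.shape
(7, 37)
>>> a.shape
(37, 11, 31, 7)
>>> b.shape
(11, 31, 37)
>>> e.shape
(11, 31)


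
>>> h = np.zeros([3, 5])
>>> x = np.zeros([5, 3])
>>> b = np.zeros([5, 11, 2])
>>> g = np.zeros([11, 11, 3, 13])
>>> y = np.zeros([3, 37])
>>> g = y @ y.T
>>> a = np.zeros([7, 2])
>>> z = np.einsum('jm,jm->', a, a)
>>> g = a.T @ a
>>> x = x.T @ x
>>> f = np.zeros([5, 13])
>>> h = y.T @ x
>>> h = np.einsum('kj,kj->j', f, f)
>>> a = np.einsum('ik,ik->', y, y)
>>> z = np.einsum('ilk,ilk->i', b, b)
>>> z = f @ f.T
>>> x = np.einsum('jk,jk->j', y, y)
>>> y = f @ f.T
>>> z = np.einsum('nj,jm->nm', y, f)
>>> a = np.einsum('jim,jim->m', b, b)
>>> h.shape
(13,)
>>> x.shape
(3,)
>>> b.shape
(5, 11, 2)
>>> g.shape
(2, 2)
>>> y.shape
(5, 5)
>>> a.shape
(2,)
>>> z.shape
(5, 13)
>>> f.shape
(5, 13)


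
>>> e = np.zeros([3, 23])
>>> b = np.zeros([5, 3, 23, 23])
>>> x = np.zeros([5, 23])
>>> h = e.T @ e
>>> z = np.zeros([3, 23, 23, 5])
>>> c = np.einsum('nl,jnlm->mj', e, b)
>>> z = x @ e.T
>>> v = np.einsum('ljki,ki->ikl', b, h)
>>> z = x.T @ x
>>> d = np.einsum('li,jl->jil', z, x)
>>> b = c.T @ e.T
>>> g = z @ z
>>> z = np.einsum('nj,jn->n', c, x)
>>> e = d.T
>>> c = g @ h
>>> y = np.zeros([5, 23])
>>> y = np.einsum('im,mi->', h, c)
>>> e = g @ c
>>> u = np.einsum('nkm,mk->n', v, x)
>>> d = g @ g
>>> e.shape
(23, 23)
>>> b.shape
(5, 3)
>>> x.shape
(5, 23)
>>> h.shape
(23, 23)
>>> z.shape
(23,)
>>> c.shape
(23, 23)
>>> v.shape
(23, 23, 5)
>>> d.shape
(23, 23)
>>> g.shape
(23, 23)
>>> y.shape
()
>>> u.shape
(23,)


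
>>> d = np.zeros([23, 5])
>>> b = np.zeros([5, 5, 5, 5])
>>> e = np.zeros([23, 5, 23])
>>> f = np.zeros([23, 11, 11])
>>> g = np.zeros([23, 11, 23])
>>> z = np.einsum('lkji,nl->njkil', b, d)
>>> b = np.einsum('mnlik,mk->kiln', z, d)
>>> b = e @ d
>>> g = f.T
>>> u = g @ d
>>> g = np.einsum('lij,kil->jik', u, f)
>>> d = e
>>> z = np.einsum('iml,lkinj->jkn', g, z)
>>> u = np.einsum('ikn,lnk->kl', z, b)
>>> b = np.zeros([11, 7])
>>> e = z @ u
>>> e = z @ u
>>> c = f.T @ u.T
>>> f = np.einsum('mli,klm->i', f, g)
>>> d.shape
(23, 5, 23)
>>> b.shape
(11, 7)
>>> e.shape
(5, 5, 23)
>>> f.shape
(11,)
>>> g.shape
(5, 11, 23)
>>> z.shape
(5, 5, 5)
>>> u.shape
(5, 23)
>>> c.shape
(11, 11, 5)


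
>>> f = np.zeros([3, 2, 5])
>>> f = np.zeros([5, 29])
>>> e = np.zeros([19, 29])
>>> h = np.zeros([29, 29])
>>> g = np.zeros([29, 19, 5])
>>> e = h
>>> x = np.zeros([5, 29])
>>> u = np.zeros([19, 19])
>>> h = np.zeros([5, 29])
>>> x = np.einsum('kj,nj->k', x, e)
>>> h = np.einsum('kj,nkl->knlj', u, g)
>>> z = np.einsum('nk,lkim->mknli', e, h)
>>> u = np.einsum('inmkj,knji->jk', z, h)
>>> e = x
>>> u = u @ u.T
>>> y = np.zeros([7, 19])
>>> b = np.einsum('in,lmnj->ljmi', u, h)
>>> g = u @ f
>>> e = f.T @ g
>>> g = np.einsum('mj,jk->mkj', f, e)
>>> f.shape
(5, 29)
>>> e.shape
(29, 29)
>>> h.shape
(19, 29, 5, 19)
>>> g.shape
(5, 29, 29)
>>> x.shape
(5,)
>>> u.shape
(5, 5)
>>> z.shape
(19, 29, 29, 19, 5)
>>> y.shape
(7, 19)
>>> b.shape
(19, 19, 29, 5)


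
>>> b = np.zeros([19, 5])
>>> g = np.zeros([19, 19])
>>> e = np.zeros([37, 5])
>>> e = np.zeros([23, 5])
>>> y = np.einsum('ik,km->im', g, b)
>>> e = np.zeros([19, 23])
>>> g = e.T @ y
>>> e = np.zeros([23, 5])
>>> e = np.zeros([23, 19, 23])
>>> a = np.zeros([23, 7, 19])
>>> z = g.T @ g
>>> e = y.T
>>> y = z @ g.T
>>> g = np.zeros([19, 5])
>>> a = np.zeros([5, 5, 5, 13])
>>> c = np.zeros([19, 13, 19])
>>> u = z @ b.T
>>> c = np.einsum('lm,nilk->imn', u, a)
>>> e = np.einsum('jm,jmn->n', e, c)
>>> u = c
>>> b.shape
(19, 5)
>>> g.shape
(19, 5)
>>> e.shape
(5,)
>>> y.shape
(5, 23)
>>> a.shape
(5, 5, 5, 13)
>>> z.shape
(5, 5)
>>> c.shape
(5, 19, 5)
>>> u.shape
(5, 19, 5)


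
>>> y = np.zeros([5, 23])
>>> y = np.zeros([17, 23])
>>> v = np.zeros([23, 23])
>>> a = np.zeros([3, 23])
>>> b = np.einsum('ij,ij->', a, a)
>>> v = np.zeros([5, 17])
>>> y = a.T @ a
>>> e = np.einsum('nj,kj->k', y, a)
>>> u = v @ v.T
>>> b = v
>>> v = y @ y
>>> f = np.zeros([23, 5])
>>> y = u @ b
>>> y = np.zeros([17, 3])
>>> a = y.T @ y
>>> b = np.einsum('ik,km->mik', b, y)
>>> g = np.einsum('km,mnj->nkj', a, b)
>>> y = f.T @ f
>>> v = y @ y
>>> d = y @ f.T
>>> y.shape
(5, 5)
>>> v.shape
(5, 5)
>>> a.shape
(3, 3)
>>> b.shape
(3, 5, 17)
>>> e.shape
(3,)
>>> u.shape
(5, 5)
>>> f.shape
(23, 5)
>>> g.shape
(5, 3, 17)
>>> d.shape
(5, 23)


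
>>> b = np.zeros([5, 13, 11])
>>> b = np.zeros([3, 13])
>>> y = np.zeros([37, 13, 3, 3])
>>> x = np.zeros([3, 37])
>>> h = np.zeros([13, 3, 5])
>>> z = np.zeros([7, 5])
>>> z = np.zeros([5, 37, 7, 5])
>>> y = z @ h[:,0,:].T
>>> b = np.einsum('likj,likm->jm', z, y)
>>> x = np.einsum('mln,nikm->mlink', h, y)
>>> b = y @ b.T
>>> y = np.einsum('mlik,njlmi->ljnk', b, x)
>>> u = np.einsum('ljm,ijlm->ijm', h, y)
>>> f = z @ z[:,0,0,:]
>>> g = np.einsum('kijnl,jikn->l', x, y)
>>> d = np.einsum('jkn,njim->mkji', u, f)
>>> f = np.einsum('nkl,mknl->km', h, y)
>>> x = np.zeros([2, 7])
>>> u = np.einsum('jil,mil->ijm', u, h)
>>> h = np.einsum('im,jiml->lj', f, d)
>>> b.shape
(5, 37, 7, 5)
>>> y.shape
(37, 3, 13, 5)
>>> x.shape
(2, 7)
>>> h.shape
(7, 5)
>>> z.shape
(5, 37, 7, 5)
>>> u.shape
(3, 37, 13)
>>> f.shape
(3, 37)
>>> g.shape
(7,)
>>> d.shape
(5, 3, 37, 7)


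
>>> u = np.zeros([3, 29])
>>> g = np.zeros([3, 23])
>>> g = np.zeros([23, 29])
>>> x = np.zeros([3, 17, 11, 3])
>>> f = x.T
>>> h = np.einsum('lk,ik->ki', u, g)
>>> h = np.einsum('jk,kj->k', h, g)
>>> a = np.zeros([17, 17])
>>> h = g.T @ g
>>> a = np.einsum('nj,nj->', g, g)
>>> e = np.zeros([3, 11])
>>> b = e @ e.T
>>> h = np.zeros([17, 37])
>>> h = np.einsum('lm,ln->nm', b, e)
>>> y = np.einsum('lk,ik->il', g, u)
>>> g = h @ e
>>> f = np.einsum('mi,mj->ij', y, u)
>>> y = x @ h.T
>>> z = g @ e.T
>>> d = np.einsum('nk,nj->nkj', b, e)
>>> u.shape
(3, 29)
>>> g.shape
(11, 11)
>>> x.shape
(3, 17, 11, 3)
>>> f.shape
(23, 29)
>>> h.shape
(11, 3)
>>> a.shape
()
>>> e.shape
(3, 11)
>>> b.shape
(3, 3)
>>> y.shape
(3, 17, 11, 11)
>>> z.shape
(11, 3)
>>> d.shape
(3, 3, 11)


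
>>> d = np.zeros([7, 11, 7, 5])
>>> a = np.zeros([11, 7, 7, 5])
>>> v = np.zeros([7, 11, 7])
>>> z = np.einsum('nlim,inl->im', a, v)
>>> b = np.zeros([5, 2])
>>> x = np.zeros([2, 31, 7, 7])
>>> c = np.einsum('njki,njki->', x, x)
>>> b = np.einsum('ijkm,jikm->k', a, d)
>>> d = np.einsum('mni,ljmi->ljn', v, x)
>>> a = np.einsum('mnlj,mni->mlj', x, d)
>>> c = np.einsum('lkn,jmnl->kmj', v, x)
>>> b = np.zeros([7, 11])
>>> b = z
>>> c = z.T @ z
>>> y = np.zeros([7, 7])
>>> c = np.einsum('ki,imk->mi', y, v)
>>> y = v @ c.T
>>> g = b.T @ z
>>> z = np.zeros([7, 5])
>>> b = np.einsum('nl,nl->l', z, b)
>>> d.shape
(2, 31, 11)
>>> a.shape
(2, 7, 7)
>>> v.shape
(7, 11, 7)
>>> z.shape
(7, 5)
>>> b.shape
(5,)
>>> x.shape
(2, 31, 7, 7)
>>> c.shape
(11, 7)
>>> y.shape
(7, 11, 11)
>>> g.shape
(5, 5)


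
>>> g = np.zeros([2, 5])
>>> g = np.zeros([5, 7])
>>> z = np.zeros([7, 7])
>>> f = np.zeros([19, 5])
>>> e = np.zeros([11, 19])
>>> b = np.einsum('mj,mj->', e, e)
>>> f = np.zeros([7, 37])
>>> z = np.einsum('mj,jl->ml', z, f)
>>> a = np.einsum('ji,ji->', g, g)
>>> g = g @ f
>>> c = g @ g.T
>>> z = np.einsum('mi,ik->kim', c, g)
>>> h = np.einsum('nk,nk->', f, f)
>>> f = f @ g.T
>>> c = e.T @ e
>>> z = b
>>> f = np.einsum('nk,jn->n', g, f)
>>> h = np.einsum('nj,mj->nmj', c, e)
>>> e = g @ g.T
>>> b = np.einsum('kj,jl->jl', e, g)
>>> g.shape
(5, 37)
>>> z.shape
()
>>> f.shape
(5,)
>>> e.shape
(5, 5)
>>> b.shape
(5, 37)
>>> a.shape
()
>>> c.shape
(19, 19)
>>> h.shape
(19, 11, 19)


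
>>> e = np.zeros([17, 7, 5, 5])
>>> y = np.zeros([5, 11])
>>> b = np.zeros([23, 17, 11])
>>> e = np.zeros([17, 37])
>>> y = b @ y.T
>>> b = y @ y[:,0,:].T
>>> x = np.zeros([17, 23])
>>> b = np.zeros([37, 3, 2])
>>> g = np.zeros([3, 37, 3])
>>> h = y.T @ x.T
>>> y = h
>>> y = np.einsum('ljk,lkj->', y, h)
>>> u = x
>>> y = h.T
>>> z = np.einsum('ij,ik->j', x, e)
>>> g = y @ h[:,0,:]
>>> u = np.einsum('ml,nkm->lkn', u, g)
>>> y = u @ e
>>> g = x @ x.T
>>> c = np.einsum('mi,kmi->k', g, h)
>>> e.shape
(17, 37)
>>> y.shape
(23, 17, 37)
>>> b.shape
(37, 3, 2)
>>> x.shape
(17, 23)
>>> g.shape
(17, 17)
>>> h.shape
(5, 17, 17)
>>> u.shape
(23, 17, 17)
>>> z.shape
(23,)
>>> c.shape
(5,)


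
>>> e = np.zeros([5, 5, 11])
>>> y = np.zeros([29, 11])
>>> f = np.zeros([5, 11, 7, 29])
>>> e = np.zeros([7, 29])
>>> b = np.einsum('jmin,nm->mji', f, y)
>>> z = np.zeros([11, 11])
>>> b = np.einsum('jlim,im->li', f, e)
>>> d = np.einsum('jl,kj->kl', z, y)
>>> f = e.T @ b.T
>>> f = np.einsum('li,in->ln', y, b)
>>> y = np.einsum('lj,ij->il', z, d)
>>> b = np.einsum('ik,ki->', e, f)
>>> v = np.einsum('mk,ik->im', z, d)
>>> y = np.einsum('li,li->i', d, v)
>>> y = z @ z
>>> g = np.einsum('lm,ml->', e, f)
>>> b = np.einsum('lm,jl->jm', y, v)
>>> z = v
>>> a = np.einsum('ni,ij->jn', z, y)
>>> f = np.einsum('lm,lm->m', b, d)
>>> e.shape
(7, 29)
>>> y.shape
(11, 11)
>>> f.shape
(11,)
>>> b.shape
(29, 11)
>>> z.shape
(29, 11)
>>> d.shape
(29, 11)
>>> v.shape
(29, 11)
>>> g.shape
()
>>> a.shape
(11, 29)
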